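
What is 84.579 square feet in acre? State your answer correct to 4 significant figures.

1 square foot = 2.29568 × 10^-5 acres.
Then 84.579 × 2.29568 × 10^-5 ≈ 0.001942 acre.

0.001942 acre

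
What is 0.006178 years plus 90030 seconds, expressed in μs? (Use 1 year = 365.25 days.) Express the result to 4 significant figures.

2.850 × 10^11 μs

0.006178 yr = 1.94963 × 10^11 μs and 90030 s = 9.00300 × 10^10 μs.
1.94963 × 10^11 + 9.00300 × 10^10 ≈ 2.850 × 10^11 μs.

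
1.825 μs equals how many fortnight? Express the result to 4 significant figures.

1.509e-12 fortnight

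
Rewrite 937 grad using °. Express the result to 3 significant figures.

1 grad = 0.900000 degrees.
937 × 0.900000 ≈ 843 °.

843 degrees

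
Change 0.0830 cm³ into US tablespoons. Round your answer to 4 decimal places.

0.0056 US tablespoons

1 cubic centimeter = 0.0676280 US tbsp.
0.0830 × 0.0676280 ≈ 0.0056 US tbsp.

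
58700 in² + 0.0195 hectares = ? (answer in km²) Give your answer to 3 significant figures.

0.000233 km²

58700 in² = 3.78709 × 10^-5 km² and 0.0195 ha = 0.000195000 km².
3.78709 × 10^-5 + 0.000195000 ≈ 0.000233 km².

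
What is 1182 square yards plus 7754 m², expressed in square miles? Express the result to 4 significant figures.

0.003375 mi²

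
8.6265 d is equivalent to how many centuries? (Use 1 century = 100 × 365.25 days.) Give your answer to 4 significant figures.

0.0002362 centuries

1 day = 2.73785 × 10^-5 centuries.
8.6265 × 2.73785 × 10^-5 ≈ 0.0002362 century.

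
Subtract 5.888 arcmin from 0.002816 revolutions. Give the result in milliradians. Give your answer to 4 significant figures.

0.002816 rev = 17.6934 mrad and 5.888 arcmin = 1.71275 mrad.
17.6934 − 1.71275 ≈ 15.98 mrad.

15.98 mrad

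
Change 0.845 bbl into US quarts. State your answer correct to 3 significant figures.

142 US qt

1 bbl = 168.000 US qt.
0.845 × 168.000 ≈ 142 US qt.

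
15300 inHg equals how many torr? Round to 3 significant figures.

389000 torr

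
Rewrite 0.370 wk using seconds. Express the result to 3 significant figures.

1 week = 604800 seconds.
So 0.370 × 604800 ≈ 224000 s.

224000 seconds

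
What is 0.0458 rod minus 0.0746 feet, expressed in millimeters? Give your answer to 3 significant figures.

208 mm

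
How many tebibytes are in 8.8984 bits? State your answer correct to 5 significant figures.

1 bit = 1.13687 × 10^-13 TiB.
Thus 8.8984 × 1.13687 × 10^-13 ≈ 1.0116 × 10^-12 TiB.

1.0116 × 10^-12 TiB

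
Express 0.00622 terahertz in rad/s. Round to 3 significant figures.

1 THz = 6.28319e+12 radians per second.
Thus 0.00622 × 6.28319e+12 ≈ 3.91e+10 rad/s.

3.91e+10 rad/s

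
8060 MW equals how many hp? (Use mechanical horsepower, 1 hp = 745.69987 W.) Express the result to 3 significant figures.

1 MW = 1341.02 hp.
8060 × 1341.02 ≈ 1.08e+7 hp.

1.08e+7 hp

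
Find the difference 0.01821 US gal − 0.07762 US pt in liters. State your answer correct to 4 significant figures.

0.03220 L

0.01821 US gal = 0.0689323 L and 0.07762 US pt = 0.0367280 L.
0.0689323 − 0.0367280 ≈ 0.03220 L.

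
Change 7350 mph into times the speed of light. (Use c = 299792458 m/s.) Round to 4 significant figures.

1.096 × 10^-5 c

1 mph = 1.49116 × 10^-9 times the speed of light.
Thus 7350 × 1.49116 × 10^-9 ≈ 1.096 × 10^-5 c.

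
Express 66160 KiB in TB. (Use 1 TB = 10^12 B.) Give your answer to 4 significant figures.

6.775 × 10^-5 TB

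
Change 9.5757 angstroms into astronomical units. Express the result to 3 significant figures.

1 angstrom = 6.68459 × 10^-22 astronomical units.
9.5757 × 6.68459 × 10^-22 ≈ 6.40 × 10^-21 au.

6.40 × 10^-21 au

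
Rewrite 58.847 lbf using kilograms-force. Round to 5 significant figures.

26.693 kilograms-force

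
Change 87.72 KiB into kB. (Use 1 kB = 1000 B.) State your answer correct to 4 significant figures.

1 KiB = 1.02400 kilobytes.
Then 87.72 × 1.02400 ≈ 89.83 kB.

89.83 kB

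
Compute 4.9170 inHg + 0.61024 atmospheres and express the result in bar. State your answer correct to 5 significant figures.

4.9170 inHg = 0.1665087 bar and 0.61024 atm = 0.6183257 bar.
0.1665087 + 0.6183257 ≈ 0.78483 bar.

0.78483 bar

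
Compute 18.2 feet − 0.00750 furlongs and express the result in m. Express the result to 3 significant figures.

4.04 meters

18.2 ft = 5.54736 m and 0.00750 furlong = 1.50876 m.
5.54736 − 1.50876 ≈ 4.04 m.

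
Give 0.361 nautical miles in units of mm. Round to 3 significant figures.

669000 mm

1 nautical mile = 1.85200 × 10^6 millimeters.
So 0.361 × 1.85200 × 10^6 ≈ 669000 mm.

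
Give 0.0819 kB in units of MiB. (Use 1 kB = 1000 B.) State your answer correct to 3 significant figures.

1 kilobyte = 0.000953674 mebibytes.
Thus 0.0819 × 0.000953674 ≈ 7.81e-5 MiB.

7.81e-5 mebibytes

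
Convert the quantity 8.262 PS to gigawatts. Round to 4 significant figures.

1 PS = 7.35499 × 10^-7 GW.
8.262 × 7.35499 × 10^-7 ≈ 6.077 × 10^-6 GW.

6.077 × 10^-6 gigawatts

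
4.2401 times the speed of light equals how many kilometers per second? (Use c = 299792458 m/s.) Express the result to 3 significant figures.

1.27 × 10^6 kilometers per second

1 c = 299792 km/s.
Then 4.2401 × 299792 ≈ 1.27 × 10^6 km/s.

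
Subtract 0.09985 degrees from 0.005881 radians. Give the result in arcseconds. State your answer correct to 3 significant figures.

854 arcseconds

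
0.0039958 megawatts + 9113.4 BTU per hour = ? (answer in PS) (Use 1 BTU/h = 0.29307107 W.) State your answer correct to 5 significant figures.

9.0642 PS

0.0039958 MW = 5.43278 PS and 9113.4 BTU/h = 3.63138 PS.
5.43278 + 3.63138 ≈ 9.0642 PS.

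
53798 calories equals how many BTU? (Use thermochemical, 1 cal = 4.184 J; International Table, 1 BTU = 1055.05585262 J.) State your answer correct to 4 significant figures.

1 calorie = 0.00396567 BTU.
Then 53798 × 0.00396567 ≈ 213.3 BTU.

213.3 BTU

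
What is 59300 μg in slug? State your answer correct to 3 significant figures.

1 microgram = 6.85218e-11 slug.
Then 59300 × 6.85218e-11 ≈ 4.06e-6 slug.

4.06e-6 slugs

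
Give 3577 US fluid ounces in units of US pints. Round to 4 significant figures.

223.6 US pt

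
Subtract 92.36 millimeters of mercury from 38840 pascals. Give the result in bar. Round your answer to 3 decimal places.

38840 Pa = 0.388400 bar and 92.36 mmHg = 0.123137 bar.
0.388400 − 0.123137 ≈ 0.265 bar.

0.265 bar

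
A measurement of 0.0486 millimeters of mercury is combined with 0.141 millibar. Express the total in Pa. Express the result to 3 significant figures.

20.6 pascals

0.0486 mmHg = 6.47947 Pa and 0.141 mbar = 14.1000 Pa.
6.47947 + 14.1000 ≈ 20.6 Pa.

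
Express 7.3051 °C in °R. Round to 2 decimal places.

504.82 °R

°R = (°C + 273.15) × 9/5.
Applying the formula gives 504.82 °R.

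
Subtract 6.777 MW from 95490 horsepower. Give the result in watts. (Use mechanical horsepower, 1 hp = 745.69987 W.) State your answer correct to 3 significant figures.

6.44 × 10^7 W

95490 hp = 7.12069 × 10^7 W and 6.777 MW = 6.77700 × 10^6 W.
7.12069 × 10^7 − 6.77700 × 10^6 ≈ 6.44 × 10^7 W.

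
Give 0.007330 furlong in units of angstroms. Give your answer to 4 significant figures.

1.475e+10 angstroms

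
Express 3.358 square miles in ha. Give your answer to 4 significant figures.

869.7 hectares

1 mi² = 258.999 ha.
Then 3.358 × 258.999 ≈ 869.7 ha.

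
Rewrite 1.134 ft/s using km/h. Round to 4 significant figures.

1 ft/s = 1.09728 kilometers per hour.
1.134 × 1.09728 ≈ 1.244 km/h.

1.244 km/h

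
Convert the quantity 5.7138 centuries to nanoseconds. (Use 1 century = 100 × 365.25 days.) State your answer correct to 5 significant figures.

1.8031e+19 ns

1 century = 3.15576e+18 ns.
Then 5.7138 × 3.15576e+18 ≈ 1.8031e+19 ns.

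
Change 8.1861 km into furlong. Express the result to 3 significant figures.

1 kilometer = 4.97097 furlongs.
8.1861 × 4.97097 ≈ 40.7 furlong.

40.7 furlongs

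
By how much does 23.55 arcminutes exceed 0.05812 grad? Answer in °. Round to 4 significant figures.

23.55 arcmin = 0.392500 ° and 0.05812 grad = 0.0523080 °.
0.392500 − 0.0523080 ≈ 0.3402 °.

0.3402 °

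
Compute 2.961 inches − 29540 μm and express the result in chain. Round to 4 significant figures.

0.002270 chain

2.961 in = 0.00373864 chain and 29540 μm = 0.00146842 chain.
0.00373864 − 0.00146842 ≈ 0.002270 chain.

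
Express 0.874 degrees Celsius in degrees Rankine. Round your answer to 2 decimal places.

493.24 degrees Rankine

°R = (°C + 273.15) × 9/5.
Applying the formula gives 493.24 °R.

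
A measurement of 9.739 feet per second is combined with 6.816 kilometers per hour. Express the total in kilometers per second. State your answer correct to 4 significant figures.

0.004862 km/s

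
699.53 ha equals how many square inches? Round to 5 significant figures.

1 ha = 1.55000 × 10^7 square inches.
Then 699.53 × 1.55000 × 10^7 ≈ 1.0843 × 10^10 in².

1.0843 × 10^10 square inches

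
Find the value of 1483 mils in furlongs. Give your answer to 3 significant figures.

1 mil = 1.26263 × 10^-7 furlong.
1483 × 1.26263 × 10^-7 ≈ 0.000187 furlong.

0.000187 furlongs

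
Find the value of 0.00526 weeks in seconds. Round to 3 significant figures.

3180 seconds

1 wk = 604800 seconds.
Thus 0.00526 × 604800 ≈ 3180 s.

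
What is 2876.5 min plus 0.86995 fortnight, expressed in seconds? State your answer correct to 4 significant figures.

1.225 × 10^6 seconds

2876.5 min = 172590 s and 0.86995 fortnight = 1.05229 × 10^6 s.
172590 + 1.05229 × 10^6 ≈ 1.225 × 10^6 s.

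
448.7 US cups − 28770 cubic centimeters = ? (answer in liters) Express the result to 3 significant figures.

77.4 L

448.7 US cup = 106.157 L and 28770 cm³ = 28.7700 L.
106.157 − 28.7700 ≈ 77.4 L.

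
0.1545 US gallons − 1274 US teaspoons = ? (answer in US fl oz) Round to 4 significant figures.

-192.6 US fl oz

0.1545 US gal = 19.7760 US fl oz and 1274 US tsp = 212.333 US fl oz.
19.7760 − 212.333 ≈ -192.6 US fl oz.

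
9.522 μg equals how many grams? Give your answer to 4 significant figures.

1 μg = 1.00000e-6 g.
Then 9.522 × 1.00000e-6 ≈ 9.522e-6 g.

9.522e-6 grams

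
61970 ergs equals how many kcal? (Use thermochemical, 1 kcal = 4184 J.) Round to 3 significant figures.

1 erg = 2.39006 × 10^-11 kcal.
61970 × 2.39006 × 10^-11 ≈ 1.48 × 10^-6 kcal.

1.48 × 10^-6 kcal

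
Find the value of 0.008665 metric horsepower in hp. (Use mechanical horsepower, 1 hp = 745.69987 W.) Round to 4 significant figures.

0.008546 hp

1 PS = 0.986320 horsepower.
So 0.008665 × 0.986320 ≈ 0.008546 hp.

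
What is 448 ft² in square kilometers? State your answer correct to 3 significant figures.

1 square foot = 9.29030 × 10^-8 square kilometers.
Then 448 × 9.29030 × 10^-8 ≈ 4.16 × 10^-5 km².

4.16 × 10^-5 square kilometers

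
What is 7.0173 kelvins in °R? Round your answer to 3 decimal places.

12.631 degrees Rankine

°R = K × 9/5.
Applying the formula gives 12.631 °R.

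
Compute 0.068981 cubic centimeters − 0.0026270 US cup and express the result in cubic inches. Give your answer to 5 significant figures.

-0.033718 in³

0.068981 cm³ = 0.00420948 in³ and 0.0026270 US cup = 0.0379273 in³.
0.00420948 − 0.0379273 ≈ -0.033718 in³.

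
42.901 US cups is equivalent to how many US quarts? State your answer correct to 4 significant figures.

10.73 US qt

1 US cup = 0.250000 US qt.
Then 42.901 × 0.250000 ≈ 10.73 US qt.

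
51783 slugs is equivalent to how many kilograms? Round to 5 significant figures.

755720 kg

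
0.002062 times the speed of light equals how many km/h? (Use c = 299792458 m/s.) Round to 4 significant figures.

2.225e+6 kilometers per hour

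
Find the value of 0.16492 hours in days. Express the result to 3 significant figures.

0.00687 d

1 h = 0.0416667 d.
0.16492 × 0.0416667 ≈ 0.00687 d.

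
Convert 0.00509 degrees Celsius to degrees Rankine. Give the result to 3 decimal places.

491.679 degrees Rankine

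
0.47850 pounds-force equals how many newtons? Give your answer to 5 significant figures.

2.1285 newtons

1 pound-force = 4.44822 N.
Then 0.47850 × 4.44822 ≈ 2.1285 N.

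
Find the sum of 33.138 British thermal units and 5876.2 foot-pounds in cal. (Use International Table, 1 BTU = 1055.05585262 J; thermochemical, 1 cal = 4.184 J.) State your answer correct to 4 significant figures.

10260 cal

33.138 BTU = 8356.22 cal and 5876.2 ft·lbf = 1904.17 cal.
8356.22 + 1904.17 ≈ 10260 cal.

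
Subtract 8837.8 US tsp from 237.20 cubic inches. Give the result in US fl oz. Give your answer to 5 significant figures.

237.20 in³ = 131.435 US fl oz and 8837.8 US tsp = 1472.97 US fl oz.
131.435 − 1472.97 ≈ -1341.5 US fl oz.

-1341.5 US fl oz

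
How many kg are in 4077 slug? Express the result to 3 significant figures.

1 slug = 14.5939 kg.
So 4077 × 14.5939 ≈ 59500 kg.

59500 kilograms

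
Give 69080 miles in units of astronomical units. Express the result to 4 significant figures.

1 mile = 1.07578e-8 au.
69080 × 1.07578e-8 ≈ 0.0007431 au.

0.0007431 astronomical units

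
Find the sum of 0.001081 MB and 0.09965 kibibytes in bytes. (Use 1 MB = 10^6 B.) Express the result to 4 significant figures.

0.001081 MB = 1081.00 B and 0.09965 KiB = 102.042 B.
1081.00 + 102.042 ≈ 1183 B.

1183 bytes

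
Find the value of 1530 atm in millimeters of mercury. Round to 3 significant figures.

1.16e+6 mmHg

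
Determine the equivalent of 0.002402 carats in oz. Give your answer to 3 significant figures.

1.69 × 10^-5 oz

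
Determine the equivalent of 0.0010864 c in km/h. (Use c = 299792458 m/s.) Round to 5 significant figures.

1.1725e+6 kilometers per hour

1 speed of light = 1.07925e+9 kilometers per hour.
Then 0.0010864 × 1.07925e+9 ≈ 1.1725e+6 km/h.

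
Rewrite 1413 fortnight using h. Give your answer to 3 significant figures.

1 fortnight = 336.000 hours.
Thus 1413 × 336.000 ≈ 475000 h.

475000 h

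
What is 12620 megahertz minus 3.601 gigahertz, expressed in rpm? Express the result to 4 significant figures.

5.411e+11 rpm

12620 MHz = 7.57200e+11 rpm and 3.601 GHz = 2.16060e+11 rpm.
7.57200e+11 − 2.16060e+11 ≈ 5.411e+11 rpm.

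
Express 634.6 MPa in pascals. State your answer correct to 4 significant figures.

1 megapascal = 1.00000 × 10^6 Pa.
So 634.6 × 1.00000 × 10^6 ≈ 6.346 × 10^8 Pa.

6.346 × 10^8 Pa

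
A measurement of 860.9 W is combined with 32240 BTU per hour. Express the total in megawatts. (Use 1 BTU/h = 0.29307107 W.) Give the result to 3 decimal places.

0.010 MW

860.9 W = 0.000860900 MW and 32240 BTU/h = 0.00944861 MW.
0.000860900 + 0.00944861 ≈ 0.010 MW.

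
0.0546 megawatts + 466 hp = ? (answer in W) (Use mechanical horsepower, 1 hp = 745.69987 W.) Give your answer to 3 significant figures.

402000 W

0.0546 MW = 54600.0 W and 466 hp = 347496 W.
54600.0 + 347496 ≈ 402000 W.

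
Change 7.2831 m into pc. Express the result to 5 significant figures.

1 m = 3.24078e-17 parsecs.
So 7.2831 × 3.24078e-17 ≈ 2.3603e-16 pc.

2.3603e-16 pc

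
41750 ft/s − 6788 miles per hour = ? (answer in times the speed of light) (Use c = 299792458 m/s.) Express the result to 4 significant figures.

3.233e-5 times the speed of light

41750 ft/s = 4.24474e-5 c and 6788 mph = 1.01220e-5 c.
4.24474e-5 − 1.01220e-5 ≈ 3.233e-5 c.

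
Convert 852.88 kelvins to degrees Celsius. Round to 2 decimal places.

579.73 degrees Celsius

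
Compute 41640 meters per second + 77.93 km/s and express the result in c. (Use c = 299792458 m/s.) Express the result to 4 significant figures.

0.0003988 c

41640 m/s = 0.000138896 c and 77.93 km/s = 0.000259946 c.
0.000138896 + 0.000259946 ≈ 0.0003988 c.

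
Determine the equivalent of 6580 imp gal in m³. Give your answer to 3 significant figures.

1 imperial gallon = 0.00454609 m³.
6580 × 0.00454609 ≈ 29.9 m³.

29.9 cubic meters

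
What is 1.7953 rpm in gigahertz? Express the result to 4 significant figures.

2.992e-11 GHz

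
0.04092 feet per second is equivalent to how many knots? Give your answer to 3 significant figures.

0.0242 kn

1 ft/s = 0.592484 knots.
Thus 0.04092 × 0.592484 ≈ 0.0242 kn.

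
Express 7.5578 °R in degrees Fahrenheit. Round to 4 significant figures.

-452.1 degrees Fahrenheit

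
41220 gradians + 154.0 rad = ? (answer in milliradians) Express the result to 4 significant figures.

41220 grad = 647482 mrad and 154.0 rad = 154000 mrad.
647482 + 154000 ≈ 801500 mrad.

801500 milliradians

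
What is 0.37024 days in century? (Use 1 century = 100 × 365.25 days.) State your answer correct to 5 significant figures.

1.0137e-5 centuries

1 d = 2.73785e-5 century.
0.37024 × 2.73785e-5 ≈ 1.0137e-5 century.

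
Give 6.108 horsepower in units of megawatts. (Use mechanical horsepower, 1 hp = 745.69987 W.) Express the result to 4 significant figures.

0.004555 megawatts

1 hp = 0.000745700 MW.
6.108 × 0.000745700 ≈ 0.004555 MW.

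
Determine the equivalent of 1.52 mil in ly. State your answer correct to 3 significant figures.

1 mil = 2.68478e-21 ly.
Thus 1.52 × 2.68478e-21 ≈ 4.08e-21 ly.

4.08e-21 light-years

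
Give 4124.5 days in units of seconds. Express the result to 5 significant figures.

3.5636 × 10^8 s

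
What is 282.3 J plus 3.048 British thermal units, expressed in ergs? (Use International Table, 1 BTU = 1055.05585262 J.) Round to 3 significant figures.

3.50 × 10^10 erg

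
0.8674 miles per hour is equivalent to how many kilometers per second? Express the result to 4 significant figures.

0.0003878 km/s

1 mph = 0.000447040 km/s.
0.8674 × 0.000447040 ≈ 0.0003878 km/s.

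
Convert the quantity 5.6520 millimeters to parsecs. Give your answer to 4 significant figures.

1.832 × 10^-19 parsecs

1 millimeter = 3.24078 × 10^-20 parsecs.
So 5.6520 × 3.24078 × 10^-20 ≈ 1.832 × 10^-19 pc.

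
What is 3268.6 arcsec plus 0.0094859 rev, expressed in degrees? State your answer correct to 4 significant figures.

3268.6 arcsec = 0.907944 ° and 0.0094859 rev = 3.41492 °.
0.907944 + 3.41492 ≈ 4.323 °.

4.323 degrees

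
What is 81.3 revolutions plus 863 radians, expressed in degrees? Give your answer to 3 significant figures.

81.3 rev = 29268.0 ° and 863 rad = 49446.3 °.
29268.0 + 49446.3 ≈ 78700 °.

78700 degrees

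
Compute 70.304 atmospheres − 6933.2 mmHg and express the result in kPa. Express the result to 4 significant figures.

70.304 atm = 7123.55 kPa and 6933.2 mmHg = 924.351 kPa.
7123.55 − 924.351 ≈ 6199 kPa.

6199 kilopascals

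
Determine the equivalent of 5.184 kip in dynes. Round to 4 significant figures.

1 kip = 4.44822 × 10^8 dyn.
Then 5.184 × 4.44822 × 10^8 ≈ 2.306 × 10^9 dyn.

2.306 × 10^9 dyn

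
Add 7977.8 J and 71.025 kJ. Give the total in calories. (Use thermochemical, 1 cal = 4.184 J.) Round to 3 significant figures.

18900 calories

7977.8 J = 1906.74 cal and 71.025 kJ = 16975.4 cal.
1906.74 + 16975.4 ≈ 18900 cal.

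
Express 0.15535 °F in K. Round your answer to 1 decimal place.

K = (°F + 459.67) × 5/9.
Applying the formula gives 255.5 K.

255.5 kelvins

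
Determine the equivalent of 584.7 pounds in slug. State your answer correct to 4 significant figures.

1 pound = 0.0310810 slug.
Then 584.7 × 0.0310810 ≈ 18.17 slug.

18.17 slug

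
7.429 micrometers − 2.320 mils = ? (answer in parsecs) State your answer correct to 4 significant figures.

-1.669 × 10^-21 pc

7.429 μm = 2.40757 × 10^-22 pc and 2.320 mil = 1.90973 × 10^-21 pc.
2.40757 × 10^-22 − 1.90973 × 10^-21 ≈ -1.669 × 10^-21 pc.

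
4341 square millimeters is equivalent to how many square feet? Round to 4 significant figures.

1 mm² = 1.07639e-5 ft².
So 4341 × 1.07639e-5 ≈ 0.04673 ft².

0.04673 square feet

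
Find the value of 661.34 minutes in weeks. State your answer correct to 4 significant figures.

1 min = 9.92063 × 10^-5 wk.
Thus 661.34 × 9.92063 × 10^-5 ≈ 0.06561 wk.

0.06561 wk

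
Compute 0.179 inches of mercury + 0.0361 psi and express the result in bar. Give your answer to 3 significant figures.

0.00855 bar

0.179 inHg = 0.00606164 bar and 0.0361 psi = 0.00248901 bar.
0.00606164 + 0.00248901 ≈ 0.00855 bar.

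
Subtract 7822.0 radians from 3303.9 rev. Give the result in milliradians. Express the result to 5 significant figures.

3303.9 rev = 2.07590 × 10^7 mrad and 7822.0 rad = 7.82200 × 10^6 mrad.
2.07590 × 10^7 − 7.82200 × 10^6 ≈ 1.2937 × 10^7 mrad.

1.2937 × 10^7 milliradians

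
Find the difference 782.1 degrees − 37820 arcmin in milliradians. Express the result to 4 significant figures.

2649 mrad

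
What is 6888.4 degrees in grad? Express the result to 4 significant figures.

1 degree = 1.11111 grad.
Thus 6888.4 × 1.11111 ≈ 7654 grad.

7654 gradians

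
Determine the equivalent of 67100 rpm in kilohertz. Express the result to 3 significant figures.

1.12 kHz

1 rpm = 1.66667 × 10^-5 kHz.
67100 × 1.66667 × 10^-5 ≈ 1.12 kHz.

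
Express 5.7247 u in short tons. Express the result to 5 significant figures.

1.0479 × 10^-29 short ton

1 u = 1.83043 × 10^-30 short ton.
So 5.7247 × 1.83043 × 10^-30 ≈ 1.0479 × 10^-29 short ton.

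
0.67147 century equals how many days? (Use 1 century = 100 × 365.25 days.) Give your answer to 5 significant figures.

1 century = 36525.0 d.
So 0.67147 × 36525.0 ≈ 24525 d.

24525 d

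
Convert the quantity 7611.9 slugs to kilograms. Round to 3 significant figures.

1 slug = 14.5939 kg.
7611.9 × 14.5939 ≈ 111000 kg.

111000 kg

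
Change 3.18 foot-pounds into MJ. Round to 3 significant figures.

4.31 × 10^-6 MJ

1 ft·lbf = 1.35582 × 10^-6 megajoules.
3.18 × 1.35582 × 10^-6 ≈ 4.31 × 10^-6 MJ.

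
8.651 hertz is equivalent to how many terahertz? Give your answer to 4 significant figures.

1 hertz = 1.00000e-12 THz.
So 8.651 × 1.00000e-12 ≈ 8.651e-12 THz.

8.651e-12 terahertz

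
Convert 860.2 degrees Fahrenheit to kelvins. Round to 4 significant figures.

733.3 kelvins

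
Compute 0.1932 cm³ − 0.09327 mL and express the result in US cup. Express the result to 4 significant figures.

0.0004224 US cup

0.1932 cm³ = 0.000816609 US cup and 0.09327 mL = 0.000394229 US cup.
0.000816609 − 0.000394229 ≈ 0.0004224 US cup.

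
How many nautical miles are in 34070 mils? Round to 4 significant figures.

1 mil = 1.37149e-8 nmi.
34070 × 1.37149e-8 ≈ 0.0004673 nmi.

0.0004673 nmi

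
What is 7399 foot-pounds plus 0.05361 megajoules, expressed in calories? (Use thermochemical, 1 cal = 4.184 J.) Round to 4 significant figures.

7399 ft·lbf = 2397.63 cal and 0.05361 MJ = 12813.1 cal.
2397.63 + 12813.1 ≈ 15210 cal.

15210 calories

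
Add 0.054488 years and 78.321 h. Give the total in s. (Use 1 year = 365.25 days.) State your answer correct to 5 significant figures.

2.0015 × 10^6 seconds

0.054488 yr = 1.71951 × 10^6 s and 78.321 h = 281956 s.
1.71951 × 10^6 + 281956 ≈ 2.0015 × 10^6 s.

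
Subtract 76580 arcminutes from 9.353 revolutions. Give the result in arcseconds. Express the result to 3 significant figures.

9.353 rev = 1.21215e+7 arcsec and 76580 arcmin = 4.59480e+6 arcsec.
1.21215e+7 − 4.59480e+6 ≈ 7.53e+6 arcsec.

7.53e+6 arcsec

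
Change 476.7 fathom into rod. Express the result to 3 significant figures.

1 fathom = 0.363636 rod.
Then 476.7 × 0.363636 ≈ 173 rod.

173 rods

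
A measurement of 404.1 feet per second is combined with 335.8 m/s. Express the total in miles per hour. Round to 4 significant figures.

1027 miles per hour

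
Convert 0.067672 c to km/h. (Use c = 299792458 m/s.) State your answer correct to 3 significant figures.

7.30 × 10^7 km/h

1 speed of light = 1.07925 × 10^9 km/h.
So 0.067672 × 1.07925 × 10^9 ≈ 7.30 × 10^7 km/h.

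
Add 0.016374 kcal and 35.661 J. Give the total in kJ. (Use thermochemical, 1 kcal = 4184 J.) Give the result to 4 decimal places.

0.016374 kcal = 0.0685088 kJ and 35.661 J = 0.0356610 kJ.
0.0685088 + 0.0356610 ≈ 0.1042 kJ.

0.1042 kJ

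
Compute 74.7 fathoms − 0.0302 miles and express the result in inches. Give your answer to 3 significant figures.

74.7 fathom = 5378.40 in and 0.0302 mi = 1913.47 in.
5378.40 − 1913.47 ≈ 3460 in.

3460 in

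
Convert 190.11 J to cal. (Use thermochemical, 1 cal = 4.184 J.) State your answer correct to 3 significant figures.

45.4 calories

1 joule = 0.239006 cal.
So 190.11 × 0.239006 ≈ 45.4 cal.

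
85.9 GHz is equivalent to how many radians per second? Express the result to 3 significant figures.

1 gigahertz = 6.28319 × 10^9 rad/s.
So 85.9 × 6.28319 × 10^9 ≈ 5.40 × 10^11 rad/s.

5.40 × 10^11 rad/s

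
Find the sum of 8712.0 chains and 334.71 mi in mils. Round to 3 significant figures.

2.81 × 10^10 mil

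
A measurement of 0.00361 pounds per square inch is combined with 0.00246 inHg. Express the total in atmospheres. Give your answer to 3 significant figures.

0.00361 psi = 0.000245646 atm and 0.00246 inHg = 8.22158 × 10^-5 atm.
0.000245646 + 8.22158 × 10^-5 ≈ 0.000328 atm.

0.000328 atmospheres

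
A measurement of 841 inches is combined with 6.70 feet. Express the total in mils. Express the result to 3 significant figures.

841 in = 841000 mil and 6.70 ft = 80400.0 mil.
841000 + 80400.0 ≈ 921000 mil.

921000 mil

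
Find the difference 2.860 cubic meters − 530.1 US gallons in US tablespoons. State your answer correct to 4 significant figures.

57710 US tablespoons

2.860 m³ = 193416 US tbsp and 530.1 US gal = 135706 US tbsp.
193416 − 135706 ≈ 57710 US tbsp.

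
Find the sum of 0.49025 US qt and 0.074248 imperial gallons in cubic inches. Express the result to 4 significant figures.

0.49025 US qt = 28.3119 in³ and 0.074248 imp gal = 20.5978 in³.
28.3119 + 20.5978 ≈ 48.91 in³.

48.91 cubic inches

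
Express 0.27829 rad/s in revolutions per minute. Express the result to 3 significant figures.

2.66 revolutions per minute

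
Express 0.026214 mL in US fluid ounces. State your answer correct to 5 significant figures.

0.00088640 US fl oz

1 milliliter = 0.0338140 US fluid ounces.
Thus 0.026214 × 0.0338140 ≈ 0.00088640 US fl oz.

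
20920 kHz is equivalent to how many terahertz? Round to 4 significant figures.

1 kHz = 1.00000e-9 terahertz.
Then 20920 × 1.00000e-9 ≈ 2.092e-5 THz.

2.092e-5 terahertz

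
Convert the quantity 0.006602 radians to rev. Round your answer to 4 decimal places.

0.0011 rev

1 rad = 0.159155 revolutions.
Then 0.006602 × 0.159155 ≈ 0.0011 rev.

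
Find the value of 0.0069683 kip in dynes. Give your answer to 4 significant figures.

3.100 × 10^6 dynes

1 kip = 4.44822 × 10^8 dyn.
0.0069683 × 4.44822 × 10^8 ≈ 3.100 × 10^6 dyn.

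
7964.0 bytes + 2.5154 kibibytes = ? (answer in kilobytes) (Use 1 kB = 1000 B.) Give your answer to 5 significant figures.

10.540 kB

7964.0 B = 7.96400 kB and 2.5154 KiB = 2.57577 kB.
7.96400 + 2.57577 ≈ 10.540 kB.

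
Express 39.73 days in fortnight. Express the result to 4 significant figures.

1 d = 0.0714286 fortnights.
So 39.73 × 0.0714286 ≈ 2.838 fortnight.

2.838 fortnights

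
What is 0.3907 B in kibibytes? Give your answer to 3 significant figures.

1 byte = 0.0009765625 KiB.
Thus 0.3907 × 0.0009765625 ≈ 0.000382 KiB.

0.000382 KiB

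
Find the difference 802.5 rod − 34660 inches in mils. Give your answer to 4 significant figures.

1.242e+8 mil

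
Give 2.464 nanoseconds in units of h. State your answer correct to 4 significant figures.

6.844e-13 h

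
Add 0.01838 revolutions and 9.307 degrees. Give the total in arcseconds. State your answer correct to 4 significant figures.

57330 arcseconds

0.01838 rev = 23820.5 arcsec and 9.307 ° = 33505.2 arcsec.
23820.5 + 33505.2 ≈ 57330 arcsec.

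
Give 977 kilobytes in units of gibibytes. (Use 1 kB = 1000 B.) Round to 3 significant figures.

0.000910 GiB

1 kilobyte = 9.31323 × 10^-7 gibibytes.
Then 977 × 9.31323 × 10^-7 ≈ 0.000910 GiB.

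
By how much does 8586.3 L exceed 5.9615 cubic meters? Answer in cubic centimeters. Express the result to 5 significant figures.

8586.3 L = 8.58630e+6 cm³ and 5.9615 m³ = 5.96150e+6 cm³.
8.58630e+6 − 5.96150e+6 ≈ 2.6248e+6 cm³.

2.6248e+6 cm³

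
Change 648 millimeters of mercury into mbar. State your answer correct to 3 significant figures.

1 millimeter of mercury = 1.33322 mbar.
Then 648 × 1.33322 ≈ 864 mbar.

864 mbar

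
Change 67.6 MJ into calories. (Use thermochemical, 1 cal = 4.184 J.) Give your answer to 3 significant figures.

1.62e+7 calories

1 MJ = 239006 cal.
Thus 67.6 × 239006 ≈ 1.62e+7 cal.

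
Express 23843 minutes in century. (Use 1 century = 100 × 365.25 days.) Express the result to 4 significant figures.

0.0004533 century

1 minute = 1.90129 × 10^-8 century.
23843 × 1.90129 × 10^-8 ≈ 0.0004533 century.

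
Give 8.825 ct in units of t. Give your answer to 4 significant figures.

1.765e-6 metric tons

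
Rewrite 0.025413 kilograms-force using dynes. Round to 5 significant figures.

24922 dynes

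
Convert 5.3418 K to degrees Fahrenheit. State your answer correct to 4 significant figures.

-450.1 °F

K = (°F + 459.67) × 5/9.
Applying the formula gives -450.1 °F.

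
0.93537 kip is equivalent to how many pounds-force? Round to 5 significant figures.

1 kip = 1000.00 pounds-force.
0.93537 × 1000.00 ≈ 935.37 lbf.

935.37 lbf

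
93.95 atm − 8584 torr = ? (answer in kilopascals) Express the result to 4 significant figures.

8375 kPa

93.95 atm = 9519.48 kPa and 8584 torr = 1144.44 kPa.
9519.48 − 1144.44 ≈ 8375 kPa.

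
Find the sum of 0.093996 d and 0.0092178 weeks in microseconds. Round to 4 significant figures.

0.093996 d = 8.12125 × 10^9 μs and 0.0092178 wk = 5.57493 × 10^9 μs.
8.12125 × 10^9 + 5.57493 × 10^9 ≈ 1.370 × 10^10 μs.

1.370 × 10^10 microseconds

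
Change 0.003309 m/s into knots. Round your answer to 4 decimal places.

1 meter per second = 1.94384 knots.
So 0.003309 × 1.94384 ≈ 0.0064 kn.

0.0064 kn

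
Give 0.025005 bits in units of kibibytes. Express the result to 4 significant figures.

3.052e-6 kibibytes

1 bit = 0.000122070 kibibytes.
Then 0.025005 × 0.000122070 ≈ 3.052e-6 KiB.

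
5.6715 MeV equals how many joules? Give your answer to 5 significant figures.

9.0867 × 10^-13 J

1 MeV = 1.602177 × 10^-13 J.
5.6715 × 1.602177 × 10^-13 ≈ 9.0867 × 10^-13 J.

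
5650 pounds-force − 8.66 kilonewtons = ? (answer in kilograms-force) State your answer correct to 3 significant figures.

1680 kilograms-force

5650 lbf = 2562.80 kgf and 8.66 kN = 883.074 kgf.
2562.80 − 883.074 ≈ 1680 kgf.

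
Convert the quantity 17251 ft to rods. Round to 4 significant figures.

1 foot = 0.0606061 rod.
17251 × 0.0606061 ≈ 1046 rod.

1046 rod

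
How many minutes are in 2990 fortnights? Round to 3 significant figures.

1 fortnight = 20160.0 min.
So 2990 × 20160.0 ≈ 6.03e+7 min.

6.03e+7 min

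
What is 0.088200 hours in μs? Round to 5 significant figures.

3.1752e+8 μs

1 h = 3.60000e+9 μs.
So 0.088200 × 3.60000e+9 ≈ 3.1752e+8 μs.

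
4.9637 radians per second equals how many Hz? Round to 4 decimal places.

1 rad/s = 0.159155 Hz.
So 4.9637 × 0.159155 ≈ 0.7900 Hz.

0.7900 Hz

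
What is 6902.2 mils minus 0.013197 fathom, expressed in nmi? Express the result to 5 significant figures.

8.1631e-5 nmi

6902.2 mil = 9.46630e-5 nmi and 0.013197 fathom = 1.30317e-5 nmi.
9.46630e-5 − 1.30317e-5 ≈ 8.1631e-5 nmi.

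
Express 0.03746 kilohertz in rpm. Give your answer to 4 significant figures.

2248 revolutions per minute

1 kilohertz = 60000.0 rpm.
0.03746 × 60000.0 ≈ 2248 rpm.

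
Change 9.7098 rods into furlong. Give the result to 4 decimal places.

1 rod = 0.0250000 furlong.
9.7098 × 0.0250000 ≈ 0.2427 furlong.

0.2427 furlong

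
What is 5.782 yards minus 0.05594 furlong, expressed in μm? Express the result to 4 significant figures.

5.782 yd = 5.28706 × 10^6 μm and 0.05594 furlong = 1.12533 × 10^7 μm.
5.28706 × 10^6 − 1.12533 × 10^7 ≈ -5.966 × 10^6 μm.

-5.966 × 10^6 micrometers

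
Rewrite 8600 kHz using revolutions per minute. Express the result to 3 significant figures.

1 kilohertz = 60000.0 rpm.
8600 × 60000.0 ≈ 5.16e+8 rpm.

5.16e+8 rpm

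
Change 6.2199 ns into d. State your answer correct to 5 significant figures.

7.1990e-14 d

1 nanosecond = 1.15741e-14 d.
So 6.2199 × 1.15741e-14 ≈ 7.1990e-14 d.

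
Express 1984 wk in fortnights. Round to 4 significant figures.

992.0 fortnights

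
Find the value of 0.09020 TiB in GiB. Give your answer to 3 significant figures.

92.4 GiB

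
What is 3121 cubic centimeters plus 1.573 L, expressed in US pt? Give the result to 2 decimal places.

9.92 US pints

3121 cm³ = 6.59585 US pt and 1.573 L = 3.32434 US pt.
6.59585 + 3.32434 ≈ 9.92 US pt.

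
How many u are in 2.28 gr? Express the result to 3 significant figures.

1 gr = 3.90228e+22 atomic mass units.
Then 2.28 × 3.90228e+22 ≈ 8.90e+22 u.

8.90e+22 atomic mass units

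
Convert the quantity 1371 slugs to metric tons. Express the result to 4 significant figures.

20.01 metric tons

1 slug = 0.0145939 t.
1371 × 0.0145939 ≈ 20.01 t.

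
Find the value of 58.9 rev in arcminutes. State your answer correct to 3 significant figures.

1.27 × 10^6 arcmin

1 revolution = 21600.0 arcmin.
Thus 58.9 × 21600.0 ≈ 1.27 × 10^6 arcmin.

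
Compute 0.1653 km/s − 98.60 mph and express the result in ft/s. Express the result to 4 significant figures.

0.1653 km/s = 542.323 ft/s and 98.60 mph = 144.613 ft/s.
542.323 − 144.613 ≈ 397.7 ft/s.

397.7 feet per second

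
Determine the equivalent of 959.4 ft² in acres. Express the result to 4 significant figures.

1 square foot = 2.29568e-5 acre.
Then 959.4 × 2.29568e-5 ≈ 0.02202 acre.

0.02202 acre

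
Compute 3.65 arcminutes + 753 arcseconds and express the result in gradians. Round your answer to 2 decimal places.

3.65 arcmin = 0.0675926 grad and 753 arcsec = 0.232407 grad.
0.0675926 + 0.232407 ≈ 0.30 grad.

0.30 gradians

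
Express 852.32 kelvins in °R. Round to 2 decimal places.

1534.18 degrees Rankine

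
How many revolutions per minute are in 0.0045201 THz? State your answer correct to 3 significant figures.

1 THz = 6.00000 × 10^13 revolutions per minute.
So 0.0045201 × 6.00000 × 10^13 ≈ 2.71 × 10^11 rpm.

2.71 × 10^11 rpm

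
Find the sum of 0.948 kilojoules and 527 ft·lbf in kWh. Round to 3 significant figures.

0.948 kJ = 0.000263333 kWh and 527 ft·lbf = 0.000198477 kWh.
0.000263333 + 0.000198477 ≈ 0.000462 kWh.

0.000462 kWh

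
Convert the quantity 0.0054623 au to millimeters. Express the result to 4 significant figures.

8.171e+11 mm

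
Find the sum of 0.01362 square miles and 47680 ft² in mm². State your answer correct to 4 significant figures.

0.01362 mi² = 3.52756e+10 mm² and 47680 ft² = 4.42962e+9 mm².
3.52756e+10 + 4.42962e+9 ≈ 3.971e+10 mm².

3.971e+10 mm²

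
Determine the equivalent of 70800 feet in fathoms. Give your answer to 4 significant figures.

11800 fathom

1 ft = 0.166667 fathoms.
So 70800 × 0.166667 ≈ 11800 fathom.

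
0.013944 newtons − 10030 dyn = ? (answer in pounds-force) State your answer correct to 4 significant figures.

0.013944 N = 0.00313474 lbf and 10030 dyn = 0.0225483 lbf.
0.00313474 − 0.0225483 ≈ -0.01941 lbf.

-0.01941 lbf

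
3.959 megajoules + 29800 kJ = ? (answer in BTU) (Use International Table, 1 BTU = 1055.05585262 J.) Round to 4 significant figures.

32000 British thermal units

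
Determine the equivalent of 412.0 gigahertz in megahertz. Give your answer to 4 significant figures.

412000 MHz

1 gigahertz = 1000.00 MHz.
412.0 × 1000.00 ≈ 412000 MHz.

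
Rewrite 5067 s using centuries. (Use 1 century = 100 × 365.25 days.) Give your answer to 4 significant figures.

1.606e-6 centuries

1 second = 3.16881e-10 century.
So 5067 × 3.16881e-10 ≈ 1.606e-6 century.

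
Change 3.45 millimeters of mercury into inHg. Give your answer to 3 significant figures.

0.136 inHg

1 millimeter of mercury = 0.0393701 inches of mercury.
Then 3.45 × 0.0393701 ≈ 0.136 inHg.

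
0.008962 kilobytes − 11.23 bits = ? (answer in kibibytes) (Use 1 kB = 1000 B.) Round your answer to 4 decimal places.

0.0074 KiB

0.008962 kB = 0.00875195 KiB and 11.23 bit = 0.00137085 KiB.
0.00875195 − 0.00137085 ≈ 0.0074 KiB.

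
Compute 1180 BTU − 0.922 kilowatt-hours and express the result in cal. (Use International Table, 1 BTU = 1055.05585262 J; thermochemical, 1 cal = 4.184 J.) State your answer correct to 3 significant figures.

1180 BTU = 297554 cal and 0.922 kWh = 793308 cal.
297554 − 793308 ≈ -496000 cal.

-496000 calories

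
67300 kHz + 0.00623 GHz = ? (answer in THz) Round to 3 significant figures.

7.35 × 10^-5 THz

67300 kHz = 6.73000 × 10^-5 THz and 0.00623 GHz = 6.23000 × 10^-6 THz.
6.73000 × 10^-5 + 6.23000 × 10^-6 ≈ 7.35 × 10^-5 THz.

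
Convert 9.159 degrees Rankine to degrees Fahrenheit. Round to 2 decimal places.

°R = °F + 459.67.
Applying the formula gives -450.51 °F.

-450.51 degrees Fahrenheit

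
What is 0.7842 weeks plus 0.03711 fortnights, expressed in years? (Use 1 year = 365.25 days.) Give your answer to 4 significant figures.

0.7842 wk = 0.0150292 yr and 0.03711 fortnight = 0.00142242 yr.
0.0150292 + 0.00142242 ≈ 0.01645 yr.

0.01645 years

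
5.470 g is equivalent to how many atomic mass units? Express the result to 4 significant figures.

3.294e+24 u

1 gram = 6.02214e+23 u.
Then 5.470 × 6.02214e+23 ≈ 3.294e+24 u.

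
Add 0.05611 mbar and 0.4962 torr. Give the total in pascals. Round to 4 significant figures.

0.05611 mbar = 5.61100 Pa and 0.4962 torr = 66.1546 Pa.
5.61100 + 66.1546 ≈ 71.77 Pa.

71.77 pascals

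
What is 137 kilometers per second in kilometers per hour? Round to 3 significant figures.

493000 km/h

1 kilometer per second = 3600.00 km/h.
Then 137 × 3600.00 ≈ 493000 km/h.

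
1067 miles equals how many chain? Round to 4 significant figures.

85360 chains

1 mi = 80.0000 chain.
Thus 1067 × 80.0000 ≈ 85360 chain.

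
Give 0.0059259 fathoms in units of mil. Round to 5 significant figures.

1 fathom = 72000.0 mil.
0.0059259 × 72000.0 ≈ 426.66 mil.

426.66 mil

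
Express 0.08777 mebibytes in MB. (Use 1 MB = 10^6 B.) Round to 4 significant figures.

1 MiB = 1.04858 megabytes.
So 0.08777 × 1.04858 ≈ 0.09203 MB.

0.09203 MB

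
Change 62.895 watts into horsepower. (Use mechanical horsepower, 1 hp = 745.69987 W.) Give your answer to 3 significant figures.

0.0843 hp

1 watt = 0.00134102 horsepower.
Then 62.895 × 0.00134102 ≈ 0.0843 hp.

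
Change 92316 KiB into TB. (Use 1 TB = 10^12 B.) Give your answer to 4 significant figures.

1 kibibyte = 1.02400e-9 terabytes.
So 92316 × 1.02400e-9 ≈ 9.453e-5 TB.

9.453e-5 terabytes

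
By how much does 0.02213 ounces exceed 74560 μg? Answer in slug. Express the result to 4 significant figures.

3.788e-5 slug

0.02213 oz = 4.29888e-5 slug and 74560 μg = 5.10898e-6 slug.
4.29888e-5 − 5.10898e-6 ≈ 3.788e-5 slug.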